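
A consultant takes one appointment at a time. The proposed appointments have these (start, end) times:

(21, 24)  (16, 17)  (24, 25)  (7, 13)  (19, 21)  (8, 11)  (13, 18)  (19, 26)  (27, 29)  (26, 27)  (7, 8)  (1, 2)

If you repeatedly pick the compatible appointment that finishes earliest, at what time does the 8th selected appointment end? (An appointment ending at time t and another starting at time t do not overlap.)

27

Greedy by earliest finish: after sorting by end time, pick each interval compatible with the last pick.
By end time: (1,2), (7,8), (8,11), (7,13), (16,17), (13,18), (19,21), (21,24), (24,25), (19,26), (26,27), (27,29).
Pick (1,2); next start ≥ 2 → (7,8); next start ≥ 8 → (8,11); next start ≥ 11 → (16,17); next start ≥ 17 → (19,21); next start ≥ 21 → (21,24); next start ≥ 24 → (24,25); next start ≥ 25 → (26,27); next start ≥ 27 → (27,29).
Selected: (1,2) (7,8) (8,11) (16,17) (19,21) (21,24) (24,25) (26,27) (27,29)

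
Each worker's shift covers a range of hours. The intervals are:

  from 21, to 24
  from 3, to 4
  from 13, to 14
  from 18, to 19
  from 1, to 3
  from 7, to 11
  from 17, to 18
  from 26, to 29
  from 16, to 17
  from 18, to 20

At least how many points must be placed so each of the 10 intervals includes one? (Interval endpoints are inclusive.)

7

Process intervals by earliest right end; each time one isn't hit yet, stab at its right endpoint.
Sorted: [1,3] [3,4] [7,11] [13,14] [16,17] [17,18] [18,19] [18,20] [21,24] [26,29]
{[1,3],[3,4]} hit by 3; {[7,11]} hit by 11; {[13,14]} hit by 14; {[16,17],[17,18]} hit by 17; {[18,19],[18,20]} hit by 19; {[21,24]} hit by 24; {[26,29]} hit by 29.
Points: 3, 11, 14, 17, 19, 24, 29 (7 total).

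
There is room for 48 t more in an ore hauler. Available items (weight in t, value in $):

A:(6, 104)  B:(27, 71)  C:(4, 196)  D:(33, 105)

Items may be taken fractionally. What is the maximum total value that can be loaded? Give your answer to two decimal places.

Greedy by value/weight ratio, highest first.
Ratios (sorted): C 49.00, A 17.33, D 3.18, B 2.63
take C (4 @ 196); take A (6 @ 104); take D (33 @ 105); take 5/27 of B → 13.15. Capacity used 48/48.
Total value = 418.15

418.15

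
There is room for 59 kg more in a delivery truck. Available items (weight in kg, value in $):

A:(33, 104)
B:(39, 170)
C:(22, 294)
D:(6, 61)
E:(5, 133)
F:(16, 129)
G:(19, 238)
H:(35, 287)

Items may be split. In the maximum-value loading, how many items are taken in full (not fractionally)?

4

Greedy by value/weight ratio, highest first.
Ratios (sorted): E 26.60, C 13.36, G 12.53, D 10.17, H 8.20, F 8.06, B 4.36, A 3.15
take E (5 @ 133); take C (22 @ 294); take G (19 @ 238); take D (6 @ 61); take 7/35 of H → 57.40. Capacity used 59/59.
4 item(s) taken whole; one partial (take 7/35 of H).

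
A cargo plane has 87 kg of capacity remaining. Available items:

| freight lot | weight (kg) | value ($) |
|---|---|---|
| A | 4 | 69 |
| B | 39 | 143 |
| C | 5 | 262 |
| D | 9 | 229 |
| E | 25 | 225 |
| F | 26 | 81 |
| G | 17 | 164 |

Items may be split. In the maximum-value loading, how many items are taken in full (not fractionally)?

5

Greedy by value/weight ratio, highest first.
Order: C (262/5=52.40) > D (229/9=25.44) > A (69/4=17.25) > G (164/17=9.65) > E (225/25=9.00) > B (143/39=3.67) > F (81/26=3.12)
Fill: take C (5 @ 262) → take D (9 @ 229) → take A (4 @ 69) → take G (17 @ 164) → take E (25 @ 225) → take 27/39 of B → 99.00; 87/87 used.
5 item(s) taken whole; one partial (take 27/39 of B).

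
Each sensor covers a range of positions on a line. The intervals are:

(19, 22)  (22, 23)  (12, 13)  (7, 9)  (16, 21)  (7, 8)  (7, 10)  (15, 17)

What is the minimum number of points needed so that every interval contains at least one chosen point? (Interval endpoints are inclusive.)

Process intervals by earliest right end; each time one isn't hit yet, stab at its right endpoint.
Sorted: [7,8] [7,9] [7,10] [12,13] [15,17] [16,21] [19,22] [22,23]
{[7,8],[7,9],[7,10]} hit by 8; {[12,13]} hit by 13; {[15,17],[16,21]} hit by 17; {[19,22],[22,23]} hit by 22.
Points: 8, 13, 17, 22 (4 total).

4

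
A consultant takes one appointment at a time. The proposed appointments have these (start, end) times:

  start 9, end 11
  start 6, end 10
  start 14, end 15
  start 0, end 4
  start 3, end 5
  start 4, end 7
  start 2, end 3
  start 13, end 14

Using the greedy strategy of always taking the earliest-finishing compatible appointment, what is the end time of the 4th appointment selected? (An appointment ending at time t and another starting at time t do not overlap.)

By end time: (2,3), (0,4), (3,5), (4,7), (6,10), (9,11), (13,14), (14,15).
Pick (2,3); next start ≥ 3 → (3,5); next start ≥ 5 → (6,10); next start ≥ 10 → (13,14); next start ≥ 14 → (14,15).
Selected: (2,3) (3,5) (6,10) (13,14) (14,15)

14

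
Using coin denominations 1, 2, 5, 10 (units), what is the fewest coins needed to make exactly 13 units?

3

Greedy: take as many of the largest coin as possible, then repeat with the remainder.
13 − 1×10→3 − 1×2→1 − 1×1→0
Total coins = 1 + 1 + 1 = 3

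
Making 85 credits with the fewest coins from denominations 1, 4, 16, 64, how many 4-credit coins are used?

1

Greedy: take as many of the largest coin as possible, then repeat with the remainder.
85 − 1×64→21 − 1×16→5 − 1×4→1 − 1×1→0
Count of 4: 1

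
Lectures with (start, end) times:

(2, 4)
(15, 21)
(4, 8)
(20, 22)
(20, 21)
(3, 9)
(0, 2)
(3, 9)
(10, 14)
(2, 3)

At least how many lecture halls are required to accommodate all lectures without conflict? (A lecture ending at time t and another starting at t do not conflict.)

The answer is the maximum number of intervals overlapping at any instant.
Events (time:±→running): 0:+→1 2:-→0 2:+→1 2:+→2 3:-→1 3:+→2 3:+→3 … peak 3.

3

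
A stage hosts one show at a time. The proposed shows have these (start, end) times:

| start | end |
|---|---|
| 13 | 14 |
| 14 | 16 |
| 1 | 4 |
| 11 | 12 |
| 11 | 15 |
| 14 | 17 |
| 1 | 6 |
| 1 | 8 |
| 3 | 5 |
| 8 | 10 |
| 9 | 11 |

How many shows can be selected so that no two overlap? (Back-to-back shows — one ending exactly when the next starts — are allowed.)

5

Order by finish time; keep every interval that doesn't clash with the previous kept one.
Sorted by end: (1,4)  (3,5)  (1,6)  (1,8)  (8,10)  (9,11)  (11,12)  (13,14)  (11,15)  (14,16)  (14,17)
take (1,4); skip (1,6); skip (1,8); take (8,10); skip (9,11); take (11,12); take (13,14); skip (11,15); take (14,16).
Selected 5 shows.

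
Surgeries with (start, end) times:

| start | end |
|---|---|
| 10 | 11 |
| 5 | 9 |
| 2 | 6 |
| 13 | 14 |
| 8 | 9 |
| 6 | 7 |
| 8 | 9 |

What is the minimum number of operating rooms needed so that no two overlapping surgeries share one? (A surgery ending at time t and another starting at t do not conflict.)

Events (time:±→running): 2:+→1 5:+→2 6:-→1 6:+→2 7:-→1 8:+→2 8:+→3 … peak 3.

3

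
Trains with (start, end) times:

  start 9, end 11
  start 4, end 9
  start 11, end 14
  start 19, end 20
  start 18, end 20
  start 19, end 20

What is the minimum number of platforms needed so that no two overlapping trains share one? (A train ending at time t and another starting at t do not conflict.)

3

Events (time:±→running): 4:+→1 9:-→0 9:+→1 11:-→0 11:+→1 14:-→0 18:+→1 19:+→2 19:+→3 … peak 3.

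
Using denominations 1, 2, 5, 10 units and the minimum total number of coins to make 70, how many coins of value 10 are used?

7

70 − 7×10→0
Count of 10: 7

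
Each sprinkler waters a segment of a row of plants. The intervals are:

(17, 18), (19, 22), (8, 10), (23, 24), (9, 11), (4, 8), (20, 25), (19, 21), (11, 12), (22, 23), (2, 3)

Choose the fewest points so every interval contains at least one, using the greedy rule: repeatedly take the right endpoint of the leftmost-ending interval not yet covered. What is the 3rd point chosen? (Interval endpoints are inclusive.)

11

Sort by right endpoint; whenever an interval is uncovered, place a point at its right end.
Sorted: [2,3] [4,8] [8,10] [9,11] [11,12] [17,18] [19,21] [19,22] [22,23] [23,24] [20,25]
{[2,3]} hit by 3; {[4,8],[8,10]} hit by 8; {[9,11],[11,12]} hit by 11; {[17,18]} hit by 18; {[19,21],[19,22]} hit by 21; {[22,23],[23,24],[20,25]} hit by 23.
Points: 3, 8, 11, 18, 21, 23 (6 total).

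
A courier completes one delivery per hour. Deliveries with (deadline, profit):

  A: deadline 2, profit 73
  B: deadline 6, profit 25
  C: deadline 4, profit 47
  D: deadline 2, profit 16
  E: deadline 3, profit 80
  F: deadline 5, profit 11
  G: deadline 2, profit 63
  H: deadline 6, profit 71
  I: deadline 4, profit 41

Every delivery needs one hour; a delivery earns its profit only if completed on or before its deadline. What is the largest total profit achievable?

Profit order: E=80 A=73 H=71 G=63 C=47 I=41 B=25 D=16 F=11
Assign: E→slot 3, A→slot 2, H→slot 6, G→slot 1, C→slot 4, I skipped, B→slot 5, D skipped, F skipped.
Slots: [1:G] [2:A] [3:E] [4:C] [5:B] [6:H]
Profit = 63 + 73 + 80 + 47 + 25 + 71 = 359

359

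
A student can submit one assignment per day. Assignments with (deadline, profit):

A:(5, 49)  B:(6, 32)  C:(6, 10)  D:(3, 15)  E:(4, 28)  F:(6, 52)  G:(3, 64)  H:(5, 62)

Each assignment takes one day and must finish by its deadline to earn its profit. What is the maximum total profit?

287

By profit: G(d3,64), H(d5,62), F(d6,52), A(d5,49), B(d6,32), E(d4,28), D(d3,15), C(d6,10)
G→slot 3; H→slot 5; F→slot 6; A→slot 4; B→slot 2; E→slot 1; D skipped; C skipped.
Profit = 28 + 32 + 64 + 49 + 62 + 52 = 287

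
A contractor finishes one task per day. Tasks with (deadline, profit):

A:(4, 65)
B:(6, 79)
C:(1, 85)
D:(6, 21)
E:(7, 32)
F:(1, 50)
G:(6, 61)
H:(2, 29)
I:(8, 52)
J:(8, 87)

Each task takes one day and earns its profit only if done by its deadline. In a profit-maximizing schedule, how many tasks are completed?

8

Profit order: J=87 C=85 B=79 A=65 G=61 I=52 F=50 E=32 H=29 D=21
Assign: J→slot 8, C→slot 1, B→slot 6, A→slot 4, G→slot 5, I→slot 7, F skipped, E→slot 3, H→slot 2, D skipped.
Slots: [1:C] [2:H] [3:E] [4:A] [5:G] [6:B] [7:I] [8:J]
8 of 10 scheduled.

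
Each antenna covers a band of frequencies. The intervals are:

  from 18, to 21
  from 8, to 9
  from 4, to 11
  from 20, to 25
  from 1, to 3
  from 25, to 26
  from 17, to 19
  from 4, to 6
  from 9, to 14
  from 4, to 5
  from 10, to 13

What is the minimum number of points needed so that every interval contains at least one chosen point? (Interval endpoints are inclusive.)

6

Process intervals by earliest right end; each time one isn't hit yet, stab at its right endpoint.
Sorted: [1,3] [4,5] [4,6] [8,9] [4,11] [10,13] [9,14] [17,19] [18,21] [20,25] [25,26]
{[1,3]} hit by 3; {[4,5],[4,6]} hit by 5; {[8,9],[4,11]} hit by 9; {[10,13],[9,14]} hit by 13; {[17,19],[18,21]} hit by 19; {[20,25],[25,26]} hit by 25.
Points: 3, 5, 9, 13, 19, 25 (6 total).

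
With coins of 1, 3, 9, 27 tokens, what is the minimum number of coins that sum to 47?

5

Greedy: take as many of the largest coin as possible, then repeat with the remainder.
47 − 1×27→20 − 2×9→2 − 2×1→0
Total coins = 1 + 2 + 2 = 5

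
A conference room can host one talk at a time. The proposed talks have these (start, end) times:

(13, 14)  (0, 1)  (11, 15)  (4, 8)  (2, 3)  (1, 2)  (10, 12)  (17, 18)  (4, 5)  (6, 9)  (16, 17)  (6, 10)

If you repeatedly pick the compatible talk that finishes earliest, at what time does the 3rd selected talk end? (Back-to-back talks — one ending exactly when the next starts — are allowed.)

Sort by end time and greedily take each interval whose start is ≥ the last chosen end.
By end time: (0,1), (1,2), (2,3), (4,5), (4,8), (6,9), (6,10), (10,12), (13,14), (11,15), (16,17), (17,18).
Pick (0,1); next start ≥ 1 → (1,2); next start ≥ 2 → (2,3); next start ≥ 3 → (4,5); next start ≥ 5 → (6,9); next start ≥ 9 → (10,12); next start ≥ 12 → (13,14); next start ≥ 14 → (16,17); next start ≥ 17 → (17,18).
Selected: (0,1) (1,2) (2,3) (4,5) (6,9) (10,12) (13,14) (16,17) (17,18)

3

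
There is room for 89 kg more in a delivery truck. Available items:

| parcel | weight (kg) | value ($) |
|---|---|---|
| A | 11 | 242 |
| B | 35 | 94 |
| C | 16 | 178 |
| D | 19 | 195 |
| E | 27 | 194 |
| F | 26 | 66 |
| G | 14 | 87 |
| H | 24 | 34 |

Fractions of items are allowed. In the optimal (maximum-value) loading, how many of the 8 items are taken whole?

Sort by value per unit weight and fill in that order.
Order: A (242/11=22.00) > C (178/16=11.12) > D (195/19=10.26) > E (194/27=7.19) > G (87/14=6.21) > B (94/35=2.69) > F (66/26=2.54) > H (34/24=1.42)
Fill: take A (11 @ 242) → take C (16 @ 178) → take D (19 @ 195) → take E (27 @ 194) → take G (14 @ 87) → take 2/35 of B → 5.37; 89/89 used.
5 item(s) taken whole; one partial (take 2/35 of B).

5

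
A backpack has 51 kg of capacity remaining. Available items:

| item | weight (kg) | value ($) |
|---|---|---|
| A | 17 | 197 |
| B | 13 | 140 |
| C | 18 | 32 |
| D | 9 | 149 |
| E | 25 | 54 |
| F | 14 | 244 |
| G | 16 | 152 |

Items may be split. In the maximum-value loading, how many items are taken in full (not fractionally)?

3

Sort by value per unit weight and fill in that order.
Ratios (sorted): F 17.43, D 16.56, A 11.59, B 10.77, G 9.50, E 2.16, C 1.78
take F (14 @ 244); take D (9 @ 149); take A (17 @ 197); take 11/13 of B → 118.46. Capacity used 51/51.
3 item(s) taken whole; one partial (take 11/13 of B).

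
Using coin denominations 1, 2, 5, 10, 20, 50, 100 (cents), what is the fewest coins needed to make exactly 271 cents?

271 = 2×100 + 1×50 + 1×20 + 1×1
Total coins = 2 + 1 + 1 + 1 = 5

5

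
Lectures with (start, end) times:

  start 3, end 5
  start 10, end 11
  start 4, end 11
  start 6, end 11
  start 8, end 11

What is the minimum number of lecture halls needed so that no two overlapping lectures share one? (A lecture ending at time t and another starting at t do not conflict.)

Events (time:±→running): 3:+→1 4:+→2 5:-→1 6:+→2 8:+→3 10:+→4 … peak 4.

4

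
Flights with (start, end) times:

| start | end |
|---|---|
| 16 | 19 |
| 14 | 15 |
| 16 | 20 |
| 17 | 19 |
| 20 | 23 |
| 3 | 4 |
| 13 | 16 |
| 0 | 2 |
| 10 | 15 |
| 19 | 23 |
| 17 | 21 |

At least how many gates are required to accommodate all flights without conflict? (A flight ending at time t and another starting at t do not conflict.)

4

starts: [0, 3, 10, 13, 14, 16, 16, 17, 17, 19, 20]
ends:   [2, 4, 15, 15, 16, 19, 19, 20, 21, 23, 23]
s0→1 e2→0 s3→1 e4→0 s10→1 s13→2 s14→3 e15→2 e15→1 e16→0 s16→1 s16→2 s17→3 s17→4  — peak 4.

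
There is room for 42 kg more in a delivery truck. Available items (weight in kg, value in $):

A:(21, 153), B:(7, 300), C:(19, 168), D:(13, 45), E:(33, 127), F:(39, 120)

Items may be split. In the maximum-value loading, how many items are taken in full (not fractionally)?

Sort by value per unit weight and fill in that order.
Ratios (sorted): B 42.86, C 8.84, A 7.29, E 3.85, D 3.46, F 3.08
take B (7 @ 300); take C (19 @ 168); take 16/21 of A → 116.57. Capacity used 42/42.
2 item(s) taken whole; one partial (take 16/21 of A).

2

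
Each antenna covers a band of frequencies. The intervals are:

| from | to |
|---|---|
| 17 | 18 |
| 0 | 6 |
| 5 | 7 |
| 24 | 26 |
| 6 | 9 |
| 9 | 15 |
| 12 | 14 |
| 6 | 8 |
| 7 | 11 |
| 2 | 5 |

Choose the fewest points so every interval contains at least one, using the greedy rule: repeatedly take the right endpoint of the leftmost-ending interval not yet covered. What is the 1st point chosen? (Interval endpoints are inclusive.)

Sort by right endpoint; whenever an interval is uncovered, place a point at its right end.
By right end: [2,5]  [0,6]  [5,7]  [6,8]  [6,9]  [7,11]  [12,14]  [9,15]  [17,18]  [24,26]
[2,5] uncovered → point at 5; [6,8] uncovered → point at 8; [12,14] uncovered → point at 14; [17,18] uncovered → point at 18; [24,26] uncovered → point at 26.
Points: 5, 8, 14, 18, 26 (5 total).

5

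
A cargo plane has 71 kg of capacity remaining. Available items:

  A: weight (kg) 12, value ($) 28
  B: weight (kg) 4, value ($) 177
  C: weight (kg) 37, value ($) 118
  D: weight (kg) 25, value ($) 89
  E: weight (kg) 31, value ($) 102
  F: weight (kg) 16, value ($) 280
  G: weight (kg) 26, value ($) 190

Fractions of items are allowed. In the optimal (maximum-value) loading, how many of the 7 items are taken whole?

4

Greedy by value/weight ratio, highest first.
Order: B (177/4=44.25) > F (280/16=17.50) > G (190/26=7.31) > D (89/25=3.56) > E (102/31=3.29) > C (118/37=3.19) > A (28/12=2.33)
Fill: take B (4 @ 177) → take F (16 @ 280) → take G (26 @ 190) → take D (25 @ 89); 71/71 used.
4 item(s) taken whole.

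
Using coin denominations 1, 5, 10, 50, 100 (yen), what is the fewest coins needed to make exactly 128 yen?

128 − 1×100→28 − 2×10→8 − 1×5→3 − 3×1→0
Total coins = 1 + 2 + 1 + 3 = 7

7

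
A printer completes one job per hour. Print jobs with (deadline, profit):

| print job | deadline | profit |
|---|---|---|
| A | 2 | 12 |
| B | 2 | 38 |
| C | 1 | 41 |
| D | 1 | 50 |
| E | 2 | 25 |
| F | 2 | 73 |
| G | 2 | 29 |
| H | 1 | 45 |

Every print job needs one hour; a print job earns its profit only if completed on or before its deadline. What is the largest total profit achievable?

123

Profit order: F=73 D=50 H=45 C=41 B=38 G=29 E=25 A=12
Assign: F→slot 2, D→slot 1, H skipped, C skipped, B skipped, G skipped, E skipped, A skipped.
Slots: [1:D] [2:F]
Profit = 50 + 73 = 123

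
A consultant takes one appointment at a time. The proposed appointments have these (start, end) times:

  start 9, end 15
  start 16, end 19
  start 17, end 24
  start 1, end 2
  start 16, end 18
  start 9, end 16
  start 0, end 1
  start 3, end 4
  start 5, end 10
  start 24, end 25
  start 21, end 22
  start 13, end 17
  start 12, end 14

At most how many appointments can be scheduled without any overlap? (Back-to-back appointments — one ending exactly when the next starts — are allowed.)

Order by finish time; keep every interval that doesn't clash with the previous kept one.
Sorted by end: (0,1)  (1,2)  (3,4)  (5,10)  (12,14)  (9,15)  (9,16)  (13,17)  (16,18)  (16,19)  (21,22)  (17,24)  (24,25)
take (0,1); take (1,2); take (3,4); take (5,10); take (12,14); skip (13,17); take (16,18); take (21,22); skip (17,24); take (24,25).
Selected 8 appointments.

8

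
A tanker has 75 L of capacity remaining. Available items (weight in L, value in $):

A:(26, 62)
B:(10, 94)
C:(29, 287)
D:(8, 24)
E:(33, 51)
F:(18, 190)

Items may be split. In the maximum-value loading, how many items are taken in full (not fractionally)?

4

Greedy by value/weight ratio, highest first.
Ratios (sorted): F 10.56, C 9.90, B 9.40, D 3.00, A 2.38, E 1.55
take F (18 @ 190); take C (29 @ 287); take B (10 @ 94); take D (8 @ 24); take 10/26 of A → 23.85. Capacity used 75/75.
4 item(s) taken whole; one partial (take 10/26 of A).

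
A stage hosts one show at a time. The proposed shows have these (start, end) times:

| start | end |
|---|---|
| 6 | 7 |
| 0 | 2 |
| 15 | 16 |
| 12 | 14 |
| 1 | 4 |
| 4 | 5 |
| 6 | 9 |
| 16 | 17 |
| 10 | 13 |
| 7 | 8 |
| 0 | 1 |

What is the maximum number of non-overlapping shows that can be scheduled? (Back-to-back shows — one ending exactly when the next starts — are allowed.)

Sort by end time and greedily take each interval whose start is ≥ the last chosen end.
Sorted by end: (0,1)  (0,2)  (1,4)  (4,5)  (6,7)  (7,8)  (6,9)  (10,13)  (12,14)  (15,16)  (16,17)
take (0,1); take (1,4); take (4,5); take (6,7); take (7,8); take (10,13); skip (12,14); take (15,16); take (16,17).
Selected 8 shows.

8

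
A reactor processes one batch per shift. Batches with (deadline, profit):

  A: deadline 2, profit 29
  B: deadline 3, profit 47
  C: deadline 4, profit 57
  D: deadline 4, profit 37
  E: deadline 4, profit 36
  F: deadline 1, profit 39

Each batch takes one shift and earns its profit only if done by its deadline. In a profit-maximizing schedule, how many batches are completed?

4

Sort by profit descending; place each in the latest free slot ≤ its deadline.
By profit: C(d4,57), B(d3,47), F(d1,39), D(d4,37), E(d4,36), A(d2,29)
C→slot 4; B→slot 3; F→slot 1; D→slot 2; E skipped; A skipped.
4 of 6 scheduled.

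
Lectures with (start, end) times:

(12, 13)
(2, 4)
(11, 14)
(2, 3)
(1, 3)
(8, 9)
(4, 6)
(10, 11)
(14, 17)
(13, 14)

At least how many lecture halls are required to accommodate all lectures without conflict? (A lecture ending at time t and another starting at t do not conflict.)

Count concurrent intervals with a sweep; the peak is the room count.
Events (time:±→running): 1:+→1 2:+→2 2:+→3 … peak 3.

3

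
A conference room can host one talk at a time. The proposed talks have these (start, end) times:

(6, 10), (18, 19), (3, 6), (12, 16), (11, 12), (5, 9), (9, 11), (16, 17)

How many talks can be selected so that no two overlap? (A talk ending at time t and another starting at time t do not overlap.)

By end time: (3,6), (5,9), (6,10), (9,11), (11,12), (12,16), (16,17), (18,19).
Pick (3,6); next start ≥ 6 → (6,10); next start ≥ 10 → (11,12); next start ≥ 12 → (12,16); next start ≥ 16 → (16,17); next start ≥ 17 → (18,19).
Selected 6 talks.

6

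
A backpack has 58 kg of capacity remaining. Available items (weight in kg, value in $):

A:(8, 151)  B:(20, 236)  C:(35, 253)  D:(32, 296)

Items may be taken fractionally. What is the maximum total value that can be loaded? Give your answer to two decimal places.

664.50

Sort by value per unit weight and fill in that order.
Ratios (sorted): A 18.88, B 11.80, D 9.25, C 7.23
take A (8 @ 151); take B (20 @ 236); take 30/32 of D → 277.50. Capacity used 58/58.
Total value = 664.50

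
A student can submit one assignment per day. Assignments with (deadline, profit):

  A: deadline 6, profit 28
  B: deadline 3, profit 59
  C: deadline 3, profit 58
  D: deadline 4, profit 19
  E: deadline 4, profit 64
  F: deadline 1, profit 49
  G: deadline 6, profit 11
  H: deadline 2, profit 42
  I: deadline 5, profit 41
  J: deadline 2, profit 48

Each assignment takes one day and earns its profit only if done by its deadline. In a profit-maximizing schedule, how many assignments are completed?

6

Profit order: E=64 B=59 C=58 F=49 J=48 H=42 I=41 A=28 D=19 G=11
Assign: E→slot 4, B→slot 3, C→slot 2, F→slot 1, J skipped, H skipped, I→slot 5, A→slot 6, D skipped, G skipped.
Slots: [1:F] [2:C] [3:B] [4:E] [5:I] [6:A]
6 of 10 scheduled.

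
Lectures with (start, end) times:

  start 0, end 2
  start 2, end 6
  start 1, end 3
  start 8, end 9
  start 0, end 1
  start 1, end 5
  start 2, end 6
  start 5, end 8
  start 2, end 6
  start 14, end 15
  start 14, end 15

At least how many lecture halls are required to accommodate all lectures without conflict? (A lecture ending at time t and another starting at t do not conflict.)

5

The answer is the maximum number of intervals overlapping at any instant.
Events (time:±→running): 0:+→1 0:+→2 1:-→1 1:+→2 1:+→3 2:-→2 2:+→3 2:+→4 2:+→5 … peak 5.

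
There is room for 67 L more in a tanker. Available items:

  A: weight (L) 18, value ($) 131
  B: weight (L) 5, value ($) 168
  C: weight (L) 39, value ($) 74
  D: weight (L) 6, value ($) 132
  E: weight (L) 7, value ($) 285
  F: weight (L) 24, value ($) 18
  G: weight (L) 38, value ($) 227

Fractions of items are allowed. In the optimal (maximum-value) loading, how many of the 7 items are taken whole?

4

Sort by value per unit weight and fill in that order.
Order: E (285/7=40.71) > B (168/5=33.60) > D (132/6=22.00) > A (131/18=7.28) > G (227/38=5.97) > C (74/39=1.90) > F (18/24=0.75)
Fill: take E (7 @ 285) → take B (5 @ 168) → take D (6 @ 132) → take A (18 @ 131) → take 31/38 of G → 185.18; 67/67 used.
4 item(s) taken whole; one partial (take 31/38 of G).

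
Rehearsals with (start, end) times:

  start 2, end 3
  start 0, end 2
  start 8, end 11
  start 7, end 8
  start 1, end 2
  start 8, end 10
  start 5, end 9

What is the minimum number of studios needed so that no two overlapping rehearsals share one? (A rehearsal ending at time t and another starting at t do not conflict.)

The answer is the maximum number of intervals overlapping at any instant.
Events (time:±→running): 0:+→1 1:+→2 2:-→1 2:-→0 2:+→1 3:-→0 5:+→1 7:+→2 8:-→1 8:+→2 8:+→3 … peak 3.

3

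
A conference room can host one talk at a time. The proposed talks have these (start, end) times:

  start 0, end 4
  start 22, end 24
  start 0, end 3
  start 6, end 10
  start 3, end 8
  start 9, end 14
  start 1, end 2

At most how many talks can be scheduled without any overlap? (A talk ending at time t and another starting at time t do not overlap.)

4

Order by finish time; keep every interval that doesn't clash with the previous kept one.
Sorted by end: (1,2)  (0,3)  (0,4)  (3,8)  (6,10)  (9,14)  (22,24)
take (1,2); skip (0,4); take (3,8); take (9,14); take (22,24).
Selected 4 talks.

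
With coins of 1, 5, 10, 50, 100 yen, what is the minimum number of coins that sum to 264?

8

Greedy: take as many of the largest coin as possible, then repeat with the remainder.
264 = 2×100 + 1×50 + 1×10 + 4×1
Total coins = 2 + 1 + 1 + 4 = 8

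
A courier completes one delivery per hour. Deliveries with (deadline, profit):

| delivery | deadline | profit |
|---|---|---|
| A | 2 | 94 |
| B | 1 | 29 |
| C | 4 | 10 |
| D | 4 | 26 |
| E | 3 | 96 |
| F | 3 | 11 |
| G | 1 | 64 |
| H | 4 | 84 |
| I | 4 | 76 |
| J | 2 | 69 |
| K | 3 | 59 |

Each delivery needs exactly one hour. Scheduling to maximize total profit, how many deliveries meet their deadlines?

4

By profit: E(d3,96), A(d2,94), H(d4,84), I(d4,76), J(d2,69), G(d1,64), K(d3,59), B(d1,29), D(d4,26), F(d3,11), C(d4,10)
E→slot 3; A→slot 2; H→slot 4; I→slot 1; J skipped; G skipped; K skipped; B skipped; D skipped; F skipped; C skipped.
4 of 11 scheduled.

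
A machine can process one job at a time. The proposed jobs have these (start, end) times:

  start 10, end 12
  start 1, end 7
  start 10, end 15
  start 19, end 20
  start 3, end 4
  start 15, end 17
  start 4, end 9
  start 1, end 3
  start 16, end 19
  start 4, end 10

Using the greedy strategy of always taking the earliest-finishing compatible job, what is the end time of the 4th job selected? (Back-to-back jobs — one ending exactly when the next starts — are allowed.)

Order by finish time; keep every interval that doesn't clash with the previous kept one.
By end time: (1,3), (3,4), (1,7), (4,9), (4,10), (10,12), (10,15), (15,17), (16,19), (19,20).
Pick (1,3); next start ≥ 3 → (3,4); next start ≥ 4 → (4,9); next start ≥ 9 → (10,12); next start ≥ 12 → (15,17); next start ≥ 17 → (19,20).
Selected: (1,3) (3,4) (4,9) (10,12) (15,17) (19,20)

12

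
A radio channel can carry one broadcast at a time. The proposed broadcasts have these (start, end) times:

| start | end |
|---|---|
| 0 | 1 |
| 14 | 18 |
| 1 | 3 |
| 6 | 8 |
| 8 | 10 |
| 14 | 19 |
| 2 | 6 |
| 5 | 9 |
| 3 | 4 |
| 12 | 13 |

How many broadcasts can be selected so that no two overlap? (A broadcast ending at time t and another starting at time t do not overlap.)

Greedy by earliest finish: after sorting by end time, pick each interval compatible with the last pick.
Sorted by end: (0,1)  (1,3)  (3,4)  (2,6)  (6,8)  (5,9)  (8,10)  (12,13)  (14,18)  (14,19)
take (0,1); take (1,3); take (3,4); skip (2,6); take (6,8); take (8,10); take (12,13); take (14,18).
Selected 7 broadcasts.

7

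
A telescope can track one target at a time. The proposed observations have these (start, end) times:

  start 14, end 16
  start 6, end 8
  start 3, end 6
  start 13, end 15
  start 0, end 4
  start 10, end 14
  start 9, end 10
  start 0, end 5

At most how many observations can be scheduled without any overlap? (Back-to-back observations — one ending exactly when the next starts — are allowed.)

By end time: (0,4), (0,5), (3,6), (6,8), (9,10), (10,14), (13,15), (14,16).
Pick (0,4); next start ≥ 4 → (6,8); next start ≥ 8 → (9,10); next start ≥ 10 → (10,14); next start ≥ 14 → (14,16).
Selected 5 observations.

5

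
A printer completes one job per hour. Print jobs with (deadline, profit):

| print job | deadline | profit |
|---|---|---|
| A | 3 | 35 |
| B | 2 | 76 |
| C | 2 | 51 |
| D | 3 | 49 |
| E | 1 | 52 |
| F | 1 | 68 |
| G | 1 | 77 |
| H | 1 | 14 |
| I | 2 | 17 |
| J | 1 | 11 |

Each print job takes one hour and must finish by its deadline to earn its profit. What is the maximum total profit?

202

Sort by profit descending; place each in the latest free slot ≤ its deadline.
Profit order: G=77 B=76 F=68 E=52 C=51 D=49 A=35 I=17 H=14 J=11
Assign: G→slot 1, B→slot 2, F skipped, E skipped, C skipped, D→slot 3, A skipped, I skipped, H skipped, J skipped.
Slots: [1:G] [2:B] [3:D]
Profit = 77 + 76 + 49 = 202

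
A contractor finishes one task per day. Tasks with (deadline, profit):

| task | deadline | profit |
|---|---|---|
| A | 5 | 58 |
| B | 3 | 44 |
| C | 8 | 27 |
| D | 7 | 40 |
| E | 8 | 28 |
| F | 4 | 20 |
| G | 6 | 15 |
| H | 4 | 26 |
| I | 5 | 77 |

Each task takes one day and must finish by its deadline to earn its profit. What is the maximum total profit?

320

Take jobs in profit order; each goes to the latest open slot no later than its deadline.
Profit order: I=77 A=58 B=44 D=40 E=28 C=27 H=26 F=20 G=15
Assign: I→slot 5, A→slot 4, B→slot 3, D→slot 7, E→slot 8, C→slot 6, H→slot 2, F→slot 1, G skipped.
Slots: [1:F] [2:H] [3:B] [4:A] [5:I] [6:C] [7:D] [8:E]
Profit = 20 + 26 + 44 + 58 + 77 + 27 + 40 + 28 = 320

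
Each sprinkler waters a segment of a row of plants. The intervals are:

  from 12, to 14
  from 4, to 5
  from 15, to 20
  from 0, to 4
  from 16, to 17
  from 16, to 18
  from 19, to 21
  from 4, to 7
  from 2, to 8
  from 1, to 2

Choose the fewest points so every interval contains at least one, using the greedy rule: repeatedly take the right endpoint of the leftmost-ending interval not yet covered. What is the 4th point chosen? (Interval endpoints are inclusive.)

Sorted: [1,2] [0,4] [4,5] [4,7] [2,8] [12,14] [16,17] [16,18] [15,20] [19,21]
{[1,2],[0,4]} hit by 2; {[4,5],[4,7],[2,8]} hit by 5; {[12,14]} hit by 14; {[16,17],[16,18],[15,20]} hit by 17; {[19,21]} hit by 21.
Points: 2, 5, 14, 17, 21 (5 total).

17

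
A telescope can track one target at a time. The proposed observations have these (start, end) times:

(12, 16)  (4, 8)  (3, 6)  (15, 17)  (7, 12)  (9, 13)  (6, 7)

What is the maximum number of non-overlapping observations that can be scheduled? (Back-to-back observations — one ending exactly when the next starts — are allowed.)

By end time: (3,6), (6,7), (4,8), (7,12), (9,13), (12,16), (15,17).
Pick (3,6); next start ≥ 6 → (6,7); next start ≥ 7 → (7,12); next start ≥ 12 → (12,16).
Selected 4 observations.

4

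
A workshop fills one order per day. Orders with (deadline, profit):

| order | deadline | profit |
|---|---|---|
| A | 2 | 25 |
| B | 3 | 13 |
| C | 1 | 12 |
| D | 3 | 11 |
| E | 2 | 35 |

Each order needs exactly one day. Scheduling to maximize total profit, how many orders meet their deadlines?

3

Sort by profit descending; place each in the latest free slot ≤ its deadline.
Profit order: E=35 A=25 B=13 C=12 D=11
Assign: E→slot 2, A→slot 1, B→slot 3, C skipped, D skipped.
Slots: [1:A] [2:E] [3:B]
3 of 5 scheduled.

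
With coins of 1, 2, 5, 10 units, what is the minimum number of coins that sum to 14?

Greedy: take as many of the largest coin as possible, then repeat with the remainder.
14 = 1×10 + 2×2
Total coins = 1 + 2 = 3

3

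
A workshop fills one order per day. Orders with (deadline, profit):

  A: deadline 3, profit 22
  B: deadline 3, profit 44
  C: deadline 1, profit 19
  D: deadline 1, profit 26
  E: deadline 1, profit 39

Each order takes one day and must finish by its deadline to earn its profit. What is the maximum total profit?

105

Profit order: B=44 E=39 D=26 A=22 C=19
Assign: B→slot 3, E→slot 1, D skipped, A→slot 2, C skipped.
Slots: [1:E] [2:A] [3:B]
Profit = 39 + 22 + 44 = 105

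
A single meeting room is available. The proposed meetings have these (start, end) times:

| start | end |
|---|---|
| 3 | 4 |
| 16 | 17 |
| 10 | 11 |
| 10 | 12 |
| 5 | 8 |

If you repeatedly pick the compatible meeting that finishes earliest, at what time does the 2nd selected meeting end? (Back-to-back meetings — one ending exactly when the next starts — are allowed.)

8

By end time: (3,4), (5,8), (10,11), (10,12), (16,17).
Pick (3,4); next start ≥ 4 → (5,8); next start ≥ 8 → (10,11); next start ≥ 11 → (16,17).
Selected: (3,4) (5,8) (10,11) (16,17)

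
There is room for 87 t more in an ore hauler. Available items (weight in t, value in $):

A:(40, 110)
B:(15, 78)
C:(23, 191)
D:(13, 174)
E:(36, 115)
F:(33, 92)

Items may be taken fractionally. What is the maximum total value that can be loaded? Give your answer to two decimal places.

558.00

Order: D (174/13=13.38) > C (191/23=8.30) > B (78/15=5.20) > E (115/36=3.19) > F (92/33=2.79) > A (110/40=2.75)
Fill: take D (13 @ 174) → take C (23 @ 191) → take B (15 @ 78) → take E (36 @ 115); 87/87 used.
Total value = 558.00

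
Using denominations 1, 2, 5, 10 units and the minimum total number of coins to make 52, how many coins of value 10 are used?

Greedy: take as many of the largest coin as possible, then repeat with the remainder.
52 − 5×10→2 − 1×2→0
Count of 10: 5

5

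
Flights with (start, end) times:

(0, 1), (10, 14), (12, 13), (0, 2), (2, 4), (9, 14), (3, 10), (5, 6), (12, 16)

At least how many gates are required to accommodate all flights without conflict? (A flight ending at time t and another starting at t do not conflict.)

starts: [0, 0, 2, 3, 5, 9, 10, 12, 12]
ends:   [1, 2, 4, 6, 10, 13, 14, 14, 16]
s0→1 s0→2 e1→1 e2→0 s2→1 s3→2 e4→1 s5→2 e6→1 s9→2 e10→1 s10→2 s12→3 s12→4  — peak 4.

4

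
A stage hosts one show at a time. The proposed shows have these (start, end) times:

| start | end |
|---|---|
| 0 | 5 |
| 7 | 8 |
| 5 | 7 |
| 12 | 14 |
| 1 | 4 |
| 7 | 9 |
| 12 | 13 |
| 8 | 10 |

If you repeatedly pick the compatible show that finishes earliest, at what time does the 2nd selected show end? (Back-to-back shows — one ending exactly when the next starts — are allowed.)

Sorted by end: (1,4)  (0,5)  (5,7)  (7,8)  (7,9)  (8,10)  (12,13)  (12,14)
take (1,4); take (5,7); take (7,8); take (8,10); take (12,13); skip (12,14).
Selected: (1,4) (5,7) (7,8) (8,10) (12,13)

7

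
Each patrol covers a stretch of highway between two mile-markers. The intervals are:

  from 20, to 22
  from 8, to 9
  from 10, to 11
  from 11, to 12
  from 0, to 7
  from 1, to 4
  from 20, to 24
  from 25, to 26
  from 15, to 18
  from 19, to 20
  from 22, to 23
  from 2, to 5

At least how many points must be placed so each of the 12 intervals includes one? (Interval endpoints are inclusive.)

Sort by right endpoint; whenever an interval is uncovered, place a point at its right end.
By right end: [1,4]  [2,5]  [0,7]  [8,9]  [10,11]  [11,12]  [15,18]  [19,20]  [20,22]  [22,23]  [20,24]  [25,26]
[1,4] uncovered → point at 4; [8,9] uncovered → point at 9; [10,11] uncovered → point at 11; [15,18] uncovered → point at 18; [19,20] uncovered → point at 20; [22,23] uncovered → point at 23; [25,26] uncovered → point at 26.
Points: 4, 9, 11, 18, 20, 23, 26 (7 total).

7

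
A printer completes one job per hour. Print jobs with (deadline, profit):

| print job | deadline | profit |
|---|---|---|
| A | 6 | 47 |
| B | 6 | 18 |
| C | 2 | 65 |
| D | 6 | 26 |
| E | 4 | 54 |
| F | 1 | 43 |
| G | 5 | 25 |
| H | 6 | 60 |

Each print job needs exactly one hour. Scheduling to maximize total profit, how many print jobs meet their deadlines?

Sort by profit descending; place each in the latest free slot ≤ its deadline.
Profit order: C=65 H=60 E=54 A=47 F=43 D=26 G=25 B=18
Assign: C→slot 2, H→slot 6, E→slot 4, A→slot 5, F→slot 1, D→slot 3, G skipped, B skipped.
Slots: [1:F] [2:C] [3:D] [4:E] [5:A] [6:H]
6 of 8 scheduled.

6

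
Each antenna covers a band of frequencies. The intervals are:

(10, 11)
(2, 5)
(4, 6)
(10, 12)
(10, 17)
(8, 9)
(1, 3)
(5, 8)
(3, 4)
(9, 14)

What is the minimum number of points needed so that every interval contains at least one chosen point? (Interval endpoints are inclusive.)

Sort by right endpoint; whenever an interval is uncovered, place a point at its right end.
Sorted: [1,3] [3,4] [2,5] [4,6] [5,8] [8,9] [10,11] [10,12] [9,14] [10,17]
{[1,3],[3,4],[2,5]} hit by 3; {[4,6],[5,8]} hit by 6; {[8,9]} hit by 9; {[10,11],[10,12],[9,14],[10,17]} hit by 11.
Points: 3, 6, 9, 11 (4 total).

4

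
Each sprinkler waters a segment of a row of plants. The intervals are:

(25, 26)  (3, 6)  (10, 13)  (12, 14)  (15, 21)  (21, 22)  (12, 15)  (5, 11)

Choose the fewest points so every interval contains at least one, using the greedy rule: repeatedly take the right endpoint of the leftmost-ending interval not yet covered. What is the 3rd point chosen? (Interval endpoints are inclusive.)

Sorted: [3,6] [5,11] [10,13] [12,14] [12,15] [15,21] [21,22] [25,26]
{[3,6],[5,11]} hit by 6; {[10,13],[12,14],[12,15]} hit by 13; {[15,21],[21,22]} hit by 21; {[25,26]} hit by 26.
Points: 6, 13, 21, 26 (4 total).

21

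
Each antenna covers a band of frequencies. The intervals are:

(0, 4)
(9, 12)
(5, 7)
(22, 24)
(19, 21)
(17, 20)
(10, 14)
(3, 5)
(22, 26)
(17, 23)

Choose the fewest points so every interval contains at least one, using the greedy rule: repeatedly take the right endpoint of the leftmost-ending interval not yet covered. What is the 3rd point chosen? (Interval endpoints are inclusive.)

12

Sort by right endpoint; whenever an interval is uncovered, place a point at its right end.
By right end: [0,4]  [3,5]  [5,7]  [9,12]  [10,14]  [17,20]  [19,21]  [17,23]  [22,24]  [22,26]
[0,4] uncovered → point at 4; [5,7] uncovered → point at 7; [9,12] uncovered → point at 12; [17,20] uncovered → point at 20; [22,24] uncovered → point at 24.
Points: 4, 7, 12, 20, 24 (5 total).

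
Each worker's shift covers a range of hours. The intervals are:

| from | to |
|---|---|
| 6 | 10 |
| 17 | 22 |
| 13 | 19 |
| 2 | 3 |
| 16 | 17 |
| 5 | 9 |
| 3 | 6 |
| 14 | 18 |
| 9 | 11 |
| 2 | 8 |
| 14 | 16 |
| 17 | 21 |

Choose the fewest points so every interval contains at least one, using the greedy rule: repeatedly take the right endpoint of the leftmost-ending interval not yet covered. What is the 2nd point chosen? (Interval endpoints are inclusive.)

9

Process intervals by earliest right end; each time one isn't hit yet, stab at its right endpoint.
By right end: [2,3]  [3,6]  [2,8]  [5,9]  [6,10]  [9,11]  [14,16]  [16,17]  [14,18]  [13,19]  [17,21]  [17,22]
[2,3] uncovered → point at 3; [5,9] uncovered → point at 9; [14,16] uncovered → point at 16; [17,21] uncovered → point at 21.
Points: 3, 9, 16, 21 (4 total).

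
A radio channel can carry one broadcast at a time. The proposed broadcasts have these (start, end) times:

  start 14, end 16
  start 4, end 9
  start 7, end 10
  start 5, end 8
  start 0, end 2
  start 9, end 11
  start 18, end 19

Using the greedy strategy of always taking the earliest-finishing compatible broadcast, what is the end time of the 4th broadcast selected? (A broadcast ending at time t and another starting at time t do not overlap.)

Sort by end time and greedily take each interval whose start is ≥ the last chosen end.
By end time: (0,2), (5,8), (4,9), (7,10), (9,11), (14,16), (18,19).
Pick (0,2); next start ≥ 2 → (5,8); next start ≥ 8 → (9,11); next start ≥ 11 → (14,16); next start ≥ 16 → (18,19).
Selected: (0,2) (5,8) (9,11) (14,16) (18,19)

16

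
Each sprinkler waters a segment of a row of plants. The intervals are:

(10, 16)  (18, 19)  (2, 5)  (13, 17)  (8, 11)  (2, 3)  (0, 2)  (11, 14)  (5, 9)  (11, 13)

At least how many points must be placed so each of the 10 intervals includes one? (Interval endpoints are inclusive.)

Process intervals by earliest right end; each time one isn't hit yet, stab at its right endpoint.
Sorted: [0,2] [2,3] [2,5] [5,9] [8,11] [11,13] [11,14] [10,16] [13,17] [18,19]
{[0,2],[2,3],[2,5]} hit by 2; {[5,9],[8,11]} hit by 9; {[11,13],[11,14],[10,16],[13,17]} hit by 13; {[18,19]} hit by 19.
Points: 2, 9, 13, 19 (4 total).

4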